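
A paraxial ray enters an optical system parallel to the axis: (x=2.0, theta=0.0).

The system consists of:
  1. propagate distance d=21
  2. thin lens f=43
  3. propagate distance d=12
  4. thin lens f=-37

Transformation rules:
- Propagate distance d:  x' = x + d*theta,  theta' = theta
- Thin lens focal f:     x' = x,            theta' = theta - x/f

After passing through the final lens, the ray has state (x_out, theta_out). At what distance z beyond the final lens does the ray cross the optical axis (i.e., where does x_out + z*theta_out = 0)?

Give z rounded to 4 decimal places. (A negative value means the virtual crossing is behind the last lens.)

Initial: x=2.0000 theta=0.0000
After 1 (propagate distance d=21): x=2.0000 theta=0.0000
After 2 (thin lens f=43): x=2.0000 theta=-2/43 (≈-0.0465)
After 3 (propagate distance d=12): x=62/43 (≈1.4419) theta=-2/43 (≈-0.0465)
After 4 (thin lens f=-37): x=62/43 (≈1.4419) theta=-12/1591 (≈-0.0075)
z_focus = -x_out/theta_out = -(62/43)/(-12/1591) = 1147/6 ≈ 191.1667
Rounded to 4 decimal places: z = 191.1667

Answer: 191.1667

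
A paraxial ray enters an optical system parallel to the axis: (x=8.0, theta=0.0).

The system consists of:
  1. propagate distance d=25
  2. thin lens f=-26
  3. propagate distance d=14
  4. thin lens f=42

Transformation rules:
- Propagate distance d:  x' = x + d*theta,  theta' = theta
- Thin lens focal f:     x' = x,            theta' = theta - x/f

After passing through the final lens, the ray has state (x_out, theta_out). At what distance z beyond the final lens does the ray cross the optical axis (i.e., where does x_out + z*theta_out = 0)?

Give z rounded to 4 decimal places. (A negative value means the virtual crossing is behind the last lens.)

Answer: -840.0000

Derivation:
Initial: x=8.0000 theta=0.0000
After 1 (propagate distance d=25): x=8.0000 theta=0.0000
After 2 (thin lens f=-26): x=8.0000 theta=4/13 (≈0.3077)
After 3 (propagate distance d=14): x=160/13 (≈12.3077) theta=4/13 (≈0.3077)
After 4 (thin lens f=42): x=160/13 (≈12.3077) theta=4/273 (≈0.0147)
z_focus = -x_out/theta_out = -(160/13)/(4/273) = -840.0000
Rounded to 4 decimal places: z = -840.0000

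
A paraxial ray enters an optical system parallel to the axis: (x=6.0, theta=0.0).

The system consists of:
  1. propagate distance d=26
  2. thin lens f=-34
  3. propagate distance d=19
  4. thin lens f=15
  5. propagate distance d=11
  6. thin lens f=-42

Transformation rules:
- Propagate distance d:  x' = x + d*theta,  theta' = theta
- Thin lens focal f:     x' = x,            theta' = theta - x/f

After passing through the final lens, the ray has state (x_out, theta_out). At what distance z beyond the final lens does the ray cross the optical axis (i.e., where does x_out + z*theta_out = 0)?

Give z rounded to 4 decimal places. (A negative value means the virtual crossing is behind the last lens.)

Initial: x=6.0000 theta=0.0000
After 1 (propagate distance d=26): x=6.0000 theta=0.0000
After 2 (thin lens f=-34): x=6.0000 theta=3/17 (≈0.1765)
After 3 (propagate distance d=19): x=159/17 (≈9.3529) theta=3/17 (≈0.1765)
After 4 (thin lens f=15): x=159/17 (≈9.3529) theta=-38/85 (≈-0.4471)
After 5 (propagate distance d=11): x=377/85 (≈4.4353) theta=-38/85 (≈-0.4471)
After 6 (thin lens f=-42): x=377/85 (≈4.4353) theta=-1219/3570 (≈-0.3415)
z_focus = -x_out/theta_out = -(377/85)/(-1219/3570) = 15834/1219 ≈ 12.9893
Rounded to 4 decimal places: z = 12.9893

Answer: 12.9893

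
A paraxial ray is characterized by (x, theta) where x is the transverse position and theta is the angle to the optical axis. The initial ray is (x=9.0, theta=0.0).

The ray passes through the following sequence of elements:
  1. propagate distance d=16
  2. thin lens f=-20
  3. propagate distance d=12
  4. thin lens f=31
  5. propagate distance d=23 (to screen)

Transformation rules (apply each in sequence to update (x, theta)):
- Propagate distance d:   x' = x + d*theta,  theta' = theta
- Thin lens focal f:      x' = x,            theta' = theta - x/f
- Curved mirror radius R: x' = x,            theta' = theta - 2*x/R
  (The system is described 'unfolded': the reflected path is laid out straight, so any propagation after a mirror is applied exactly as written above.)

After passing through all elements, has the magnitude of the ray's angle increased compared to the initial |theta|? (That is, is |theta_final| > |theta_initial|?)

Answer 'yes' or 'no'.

Answer: yes

Derivation:
Initial: x=9.0000 theta=0.0000
After 1 (propagate distance d=16): x=9.0000 theta=0.0000
After 2 (thin lens f=-20): x=9.0000 theta=0.4500
After 3 (propagate distance d=12): x=14.4000 theta=0.4500
After 4 (thin lens f=31): x=14.4000 theta=-9/620 (≈-0.0145)
After 5 (propagate distance d=23 (to screen)): x=8721/620 (≈14.0661) theta=-9/620 (≈-0.0145)
|theta_initial|=0.0000 |theta_final|=9/620 (≈0.0145) -> increased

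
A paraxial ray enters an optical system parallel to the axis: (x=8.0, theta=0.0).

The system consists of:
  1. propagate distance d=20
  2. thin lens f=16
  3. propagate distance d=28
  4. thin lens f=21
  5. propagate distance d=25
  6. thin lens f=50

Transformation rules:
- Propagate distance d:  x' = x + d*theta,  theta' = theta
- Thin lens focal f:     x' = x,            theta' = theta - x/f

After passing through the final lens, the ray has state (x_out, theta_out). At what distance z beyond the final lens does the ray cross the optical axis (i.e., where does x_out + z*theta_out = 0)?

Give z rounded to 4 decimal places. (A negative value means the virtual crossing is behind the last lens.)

Initial: x=8.0000 theta=0.0000
After 1 (propagate distance d=20): x=8.0000 theta=0.0000
After 2 (thin lens f=16): x=8.0000 theta=-0.5000
After 3 (propagate distance d=28): x=-6.0000 theta=-0.5000
After 4 (thin lens f=21): x=-6.0000 theta=-3/14 (≈-0.2143)
After 5 (propagate distance d=25): x=-159/14 (≈-11.3571) theta=-3/14 (≈-0.2143)
After 6 (thin lens f=50): x=-159/14 (≈-11.3571) theta=9/700 (≈0.0129)
z_focus = -x_out/theta_out = -(-159/14)/(9/700) = 2650/3 ≈ 883.3333
Rounded to 4 decimal places: z = 883.3333

Answer: 883.3333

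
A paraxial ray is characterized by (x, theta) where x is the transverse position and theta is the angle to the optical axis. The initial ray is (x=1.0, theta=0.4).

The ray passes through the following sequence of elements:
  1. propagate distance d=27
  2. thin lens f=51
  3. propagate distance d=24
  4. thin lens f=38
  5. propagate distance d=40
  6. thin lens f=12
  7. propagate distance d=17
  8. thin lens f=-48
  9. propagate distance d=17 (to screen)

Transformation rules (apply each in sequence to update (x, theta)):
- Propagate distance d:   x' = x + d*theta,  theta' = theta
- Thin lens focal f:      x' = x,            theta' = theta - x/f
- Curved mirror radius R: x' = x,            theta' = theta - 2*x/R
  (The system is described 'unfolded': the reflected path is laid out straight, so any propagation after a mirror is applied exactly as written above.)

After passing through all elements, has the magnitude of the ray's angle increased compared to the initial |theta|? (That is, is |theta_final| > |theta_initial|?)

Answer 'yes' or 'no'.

Initial: x=1.0000 theta=0.4000
After 1 (propagate distance d=27): x=11.8000 theta=0.4000
After 2 (thin lens f=51): x=11.8000 theta=43/255 (≈0.1686)
After 3 (propagate distance d=24): x=1347/85 (≈15.8471) theta=43/255 (≈0.1686)
After 4 (thin lens f=38): x=1347/85 (≈15.8471) theta=-2407/9690 (≈-0.2484)
After 5 (propagate distance d=40): x=28639/4845 (≈5.9110) theta=-2407/9690 (≈-0.2484)
After 6 (thin lens f=12): x=28639/4845 (≈5.9110) theta=-43081/58140 (≈-0.7410)
After 7 (propagate distance d=17): x=-388709/58140 (≈-6.6857) theta=-43081/58140 (≈-0.7410)
After 8 (thin lens f=-48): x=-388709/58140 (≈-6.6857) theta=-2456597/2790720 (≈-0.8803)
After 9 (propagate distance d=17 (to screen)): x=-60420181/2790720 (≈-21.6504) theta=-2456597/2790720 (≈-0.8803)
|theta_initial|=0.4000 |theta_final|=2456597/2790720 (≈0.8803) -> increased

Answer: yes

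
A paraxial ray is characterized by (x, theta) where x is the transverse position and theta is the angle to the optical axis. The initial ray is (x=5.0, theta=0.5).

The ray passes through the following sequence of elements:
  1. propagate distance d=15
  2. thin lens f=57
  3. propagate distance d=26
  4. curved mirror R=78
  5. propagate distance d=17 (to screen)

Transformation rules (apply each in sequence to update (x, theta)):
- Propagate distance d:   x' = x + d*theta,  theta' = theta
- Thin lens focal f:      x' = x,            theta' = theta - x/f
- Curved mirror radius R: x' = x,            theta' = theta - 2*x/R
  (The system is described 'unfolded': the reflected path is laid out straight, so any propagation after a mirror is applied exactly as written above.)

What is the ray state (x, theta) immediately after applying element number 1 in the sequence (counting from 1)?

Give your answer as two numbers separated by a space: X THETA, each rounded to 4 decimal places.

Answer: 12.5000 0.5000

Derivation:
Initial: x=5.0000 theta=0.5000
After 1 (propagate distance d=15): x=12.5000 theta=0.5000
Rounded to 4 decimal places: x = 12.5000, theta = 0.5000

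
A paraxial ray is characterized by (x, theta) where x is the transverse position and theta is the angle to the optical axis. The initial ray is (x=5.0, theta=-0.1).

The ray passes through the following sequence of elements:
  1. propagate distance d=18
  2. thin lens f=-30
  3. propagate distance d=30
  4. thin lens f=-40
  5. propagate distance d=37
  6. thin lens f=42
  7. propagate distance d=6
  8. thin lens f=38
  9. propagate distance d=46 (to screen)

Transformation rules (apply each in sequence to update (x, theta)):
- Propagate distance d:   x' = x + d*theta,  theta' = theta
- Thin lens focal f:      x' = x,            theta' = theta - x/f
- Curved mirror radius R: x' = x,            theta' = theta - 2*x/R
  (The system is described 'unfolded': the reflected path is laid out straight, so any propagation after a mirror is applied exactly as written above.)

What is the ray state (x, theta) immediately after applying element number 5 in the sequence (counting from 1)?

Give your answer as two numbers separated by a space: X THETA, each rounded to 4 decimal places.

Initial: x=5.0000 theta=-0.1000
After 1 (propagate distance d=18): x=3.2000 theta=-0.1000
After 2 (thin lens f=-30): x=3.2000 theta=1/150 (≈0.0067)
After 3 (propagate distance d=30): x=3.4000 theta=1/150 (≈0.0067)
After 4 (thin lens f=-40): x=3.4000 theta=11/120 (≈0.0917)
After 5 (propagate distance d=37): x=163/24 (≈6.7917) theta=11/120 (≈0.0917)
Rounded to 4 decimal places: x = 6.7917, theta = 0.0917

Answer: 6.7917 0.0917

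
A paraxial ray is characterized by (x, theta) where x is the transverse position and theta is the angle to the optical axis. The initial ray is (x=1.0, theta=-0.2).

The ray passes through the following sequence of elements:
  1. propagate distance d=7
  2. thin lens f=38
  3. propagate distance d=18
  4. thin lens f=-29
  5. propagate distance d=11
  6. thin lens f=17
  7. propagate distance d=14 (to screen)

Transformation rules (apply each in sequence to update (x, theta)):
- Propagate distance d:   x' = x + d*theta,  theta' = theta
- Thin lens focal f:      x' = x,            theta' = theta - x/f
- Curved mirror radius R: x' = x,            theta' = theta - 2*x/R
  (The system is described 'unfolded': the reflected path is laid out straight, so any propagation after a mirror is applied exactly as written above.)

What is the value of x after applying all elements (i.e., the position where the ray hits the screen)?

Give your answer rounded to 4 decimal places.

Initial: x=1.0000 theta=-0.2000
After 1 (propagate distance d=7): x=-0.4000 theta=-0.2000
After 2 (thin lens f=38): x=-0.4000 theta=-18/95 (≈-0.1895)
After 3 (propagate distance d=18): x=-362/95 (≈-3.8105) theta=-18/95 (≈-0.1895)
After 4 (thin lens f=-29): x=-362/95 (≈-3.8105) theta=-884/2755 (≈-0.3209)
After 5 (propagate distance d=11): x=-20222/2755 (≈-7.3401) theta=-884/2755 (≈-0.3209)
After 6 (thin lens f=17): x=-20222/2755 (≈-7.3401) theta=5194/46835 (≈0.1109)
After 7 (propagate distance d=14 (to screen)): x=-271058/46835 (≈-5.7875) theta=5194/46835 (≈0.1109)
Rounded to 4 decimal places: x = -5.7875

Answer: -5.7875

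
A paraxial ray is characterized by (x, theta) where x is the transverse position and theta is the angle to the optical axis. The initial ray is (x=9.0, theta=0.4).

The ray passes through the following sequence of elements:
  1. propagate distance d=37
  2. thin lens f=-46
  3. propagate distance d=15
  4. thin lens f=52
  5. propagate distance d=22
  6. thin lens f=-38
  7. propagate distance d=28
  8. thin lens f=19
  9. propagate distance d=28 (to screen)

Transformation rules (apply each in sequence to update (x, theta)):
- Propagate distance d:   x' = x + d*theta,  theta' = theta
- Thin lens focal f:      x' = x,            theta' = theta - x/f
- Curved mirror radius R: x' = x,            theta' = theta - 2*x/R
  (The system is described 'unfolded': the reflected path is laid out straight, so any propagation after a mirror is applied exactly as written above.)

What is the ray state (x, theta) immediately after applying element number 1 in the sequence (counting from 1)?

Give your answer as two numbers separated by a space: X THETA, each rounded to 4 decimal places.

Answer: 23.8000 0.4000

Derivation:
Initial: x=9.0000 theta=0.4000
After 1 (propagate distance d=37): x=23.8000 theta=0.4000
Rounded to 4 decimal places: x = 23.8000, theta = 0.4000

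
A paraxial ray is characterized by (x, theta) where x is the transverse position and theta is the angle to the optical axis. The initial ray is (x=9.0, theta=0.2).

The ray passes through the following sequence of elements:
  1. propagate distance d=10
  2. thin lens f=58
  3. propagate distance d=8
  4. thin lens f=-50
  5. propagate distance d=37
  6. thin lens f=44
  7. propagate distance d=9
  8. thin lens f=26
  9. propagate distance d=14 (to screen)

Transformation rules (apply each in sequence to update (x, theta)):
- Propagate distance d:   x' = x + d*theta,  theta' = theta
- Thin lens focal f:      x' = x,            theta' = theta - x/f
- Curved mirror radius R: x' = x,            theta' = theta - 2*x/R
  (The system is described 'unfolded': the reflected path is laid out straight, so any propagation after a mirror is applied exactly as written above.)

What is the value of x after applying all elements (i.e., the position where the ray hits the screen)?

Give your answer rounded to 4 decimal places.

Answer: 5.1744

Derivation:
Initial: x=9.0000 theta=0.2000
After 1 (propagate distance d=10): x=11.0000 theta=0.2000
After 2 (thin lens f=58): x=11.0000 theta=3/290 (≈0.0103)
After 3 (propagate distance d=8): x=1607/145 (≈11.0828) theta=3/290 (≈0.0103)
After 4 (thin lens f=-50): x=1607/145 (≈11.0828) theta=0.2320
After 5 (propagate distance d=37): x=71292/3625 (≈19.6668) theta=0.2320
After 6 (thin lens f=44): x=71292/3625 (≈19.6668) theta=-8572/39875 (≈-0.2150)
After 7 (propagate distance d=9): x=707064/39875 (≈17.7320) theta=-8572/39875 (≈-0.2150)
After 8 (thin lens f=26): x=707064/39875 (≈17.7320) theta=-464968/518375 (≈-0.8970)
After 9 (propagate distance d=14 (to screen)): x=536456/103675 (≈5.1744) theta=-464968/518375 (≈-0.8970)
Rounded to 4 decimal places: x = 5.1744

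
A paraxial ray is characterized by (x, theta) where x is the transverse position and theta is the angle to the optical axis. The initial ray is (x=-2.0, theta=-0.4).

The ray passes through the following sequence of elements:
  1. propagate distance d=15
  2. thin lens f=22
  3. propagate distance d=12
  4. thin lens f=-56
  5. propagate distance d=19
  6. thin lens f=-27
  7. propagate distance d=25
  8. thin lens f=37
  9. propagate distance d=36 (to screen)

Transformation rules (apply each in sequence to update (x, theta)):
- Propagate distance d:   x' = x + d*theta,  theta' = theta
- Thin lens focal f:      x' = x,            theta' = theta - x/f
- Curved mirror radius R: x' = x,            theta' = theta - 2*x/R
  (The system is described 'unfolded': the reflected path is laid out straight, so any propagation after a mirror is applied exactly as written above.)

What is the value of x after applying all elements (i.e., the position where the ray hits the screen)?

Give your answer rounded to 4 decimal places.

Answer: -23.4691

Derivation:
Initial: x=-2.0000 theta=-0.4000
After 1 (propagate distance d=15): x=-8.0000 theta=-0.4000
After 2 (thin lens f=22): x=-8.0000 theta=-2/55 (≈-0.0364)
After 3 (propagate distance d=12): x=-464/55 (≈-8.4364) theta=-2/55 (≈-0.0364)
After 4 (thin lens f=-56): x=-464/55 (≈-8.4364) theta=-72/385 (≈-0.1870)
After 5 (propagate distance d=19): x=-4616/385 (≈-11.9896) theta=-72/385 (≈-0.1870)
After 6 (thin lens f=-27): x=-4616/385 (≈-11.9896) theta=-1312/2079 (≈-0.6311)
After 7 (propagate distance d=25): x=-288632/10395 (≈-27.7664) theta=-1312/2079 (≈-0.6311)
After 8 (thin lens f=37): x=-288632/10395 (≈-27.7664) theta=15304/128205 (≈0.1194)
After 9 (propagate distance d=36 (to screen)): x=-9026552/384615 (≈-23.4691) theta=15304/128205 (≈0.1194)
Rounded to 4 decimal places: x = -23.4691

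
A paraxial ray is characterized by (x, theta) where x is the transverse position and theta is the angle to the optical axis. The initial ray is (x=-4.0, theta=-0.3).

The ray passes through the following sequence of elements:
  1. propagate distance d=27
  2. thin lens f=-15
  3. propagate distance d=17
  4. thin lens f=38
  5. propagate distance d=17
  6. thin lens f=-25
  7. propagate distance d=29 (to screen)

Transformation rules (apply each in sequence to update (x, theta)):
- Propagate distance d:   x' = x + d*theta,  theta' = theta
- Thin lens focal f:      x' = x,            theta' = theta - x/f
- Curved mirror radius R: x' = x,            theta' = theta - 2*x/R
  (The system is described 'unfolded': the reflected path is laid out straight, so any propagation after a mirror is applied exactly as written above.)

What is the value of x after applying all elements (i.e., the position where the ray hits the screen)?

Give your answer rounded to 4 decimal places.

Answer: -86.0391

Derivation:
Initial: x=-4.0000 theta=-0.3000
After 1 (propagate distance d=27): x=-12.1000 theta=-0.3000
After 2 (thin lens f=-15): x=-12.1000 theta=-83/75 (≈-1.1067)
After 3 (propagate distance d=17): x=-4637/150 (≈-30.9133) theta=-83/75 (≈-1.1067)
After 4 (thin lens f=38): x=-4637/150 (≈-30.9133) theta=-557/1900 (≈-0.2932)
After 5 (propagate distance d=17): x=-204613/5700 (≈-35.8970) theta=-557/1900 (≈-0.2932)
After 6 (thin lens f=-25): x=-204613/5700 (≈-35.8970) theta=-61597/35625 (≈-1.7290)
After 7 (propagate distance d=29 (to screen)): x=-4086859/47500 (≈-86.0391) theta=-61597/35625 (≈-1.7290)
Rounded to 4 decimal places: x = -86.0391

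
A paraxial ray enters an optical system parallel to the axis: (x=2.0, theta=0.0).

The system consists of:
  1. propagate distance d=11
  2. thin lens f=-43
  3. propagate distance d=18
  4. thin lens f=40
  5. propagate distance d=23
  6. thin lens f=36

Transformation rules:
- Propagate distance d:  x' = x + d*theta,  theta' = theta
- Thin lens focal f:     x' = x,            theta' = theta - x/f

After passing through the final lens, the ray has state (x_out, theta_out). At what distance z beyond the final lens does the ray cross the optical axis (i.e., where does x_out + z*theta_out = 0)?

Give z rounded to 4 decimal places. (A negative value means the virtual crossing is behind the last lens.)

Initial: x=2.0000 theta=0.0000
After 1 (propagate distance d=11): x=2.0000 theta=0.0000
After 2 (thin lens f=-43): x=2.0000 theta=2/43 (≈0.0465)
After 3 (propagate distance d=18): x=122/43 (≈2.8372) theta=2/43 (≈0.0465)
After 4 (thin lens f=40): x=122/43 (≈2.8372) theta=-21/860 (≈-0.0244)
After 5 (propagate distance d=23): x=1957/860 (≈2.2756) theta=-21/860 (≈-0.0244)
After 6 (thin lens f=36): x=1957/860 (≈2.2756) theta=-2713/30960 (≈-0.0876)
z_focus = -x_out/theta_out = -(1957/860)/(-2713/30960) = 70452/2713 ≈ 25.9683
Rounded to 4 decimal places: z = 25.9683

Answer: 25.9683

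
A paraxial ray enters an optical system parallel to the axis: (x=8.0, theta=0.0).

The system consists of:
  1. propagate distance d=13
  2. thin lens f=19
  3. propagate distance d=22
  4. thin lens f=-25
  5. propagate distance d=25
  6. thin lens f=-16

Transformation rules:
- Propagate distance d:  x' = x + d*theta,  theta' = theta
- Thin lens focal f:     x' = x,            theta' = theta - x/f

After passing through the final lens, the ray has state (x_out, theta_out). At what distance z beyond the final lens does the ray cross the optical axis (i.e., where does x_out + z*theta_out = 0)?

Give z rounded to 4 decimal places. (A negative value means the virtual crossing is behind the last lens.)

Answer: -10.1390

Derivation:
Initial: x=8.0000 theta=0.0000
After 1 (propagate distance d=13): x=8.0000 theta=0.0000
After 2 (thin lens f=19): x=8.0000 theta=-8/19 (≈-0.4211)
After 3 (propagate distance d=22): x=-24/19 (≈-1.2632) theta=-8/19 (≈-0.4211)
After 4 (thin lens f=-25): x=-24/19 (≈-1.2632) theta=-224/475 (≈-0.4716)
After 5 (propagate distance d=25): x=-248/19 (≈-13.0526) theta=-224/475 (≈-0.4716)
After 6 (thin lens f=-16): x=-248/19 (≈-13.0526) theta=-1223/950 (≈-1.2874)
z_focus = -x_out/theta_out = -(-248/19)/(-1223/950) = -12400/1223 ≈ -10.1390
Rounded to 4 decimal places: z = -10.1390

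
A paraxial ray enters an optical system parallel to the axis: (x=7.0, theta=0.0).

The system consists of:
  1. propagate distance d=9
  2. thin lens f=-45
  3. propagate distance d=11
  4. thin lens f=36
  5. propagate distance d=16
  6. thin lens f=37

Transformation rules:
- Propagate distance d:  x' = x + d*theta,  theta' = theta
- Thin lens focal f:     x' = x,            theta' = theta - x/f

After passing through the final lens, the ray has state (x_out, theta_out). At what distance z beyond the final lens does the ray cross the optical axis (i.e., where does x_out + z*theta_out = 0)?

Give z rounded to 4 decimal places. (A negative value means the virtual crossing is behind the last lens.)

Initial: x=7.0000 theta=0.0000
After 1 (propagate distance d=9): x=7.0000 theta=0.0000
After 2 (thin lens f=-45): x=7.0000 theta=7/45 (≈0.1556)
After 3 (propagate distance d=11): x=392/45 (≈8.7111) theta=7/45 (≈0.1556)
After 4 (thin lens f=36): x=392/45 (≈8.7111) theta=-7/81 (≈-0.0864)
After 5 (propagate distance d=16): x=2968/405 (≈7.3284) theta=-7/81 (≈-0.0864)
After 6 (thin lens f=37): x=2968/405 (≈7.3284) theta=-1421/4995 (≈-0.2845)
z_focus = -x_out/theta_out = -(2968/405)/(-1421/4995) = 15688/609 ≈ 25.7603
Rounded to 4 decimal places: z = 25.7603

Answer: 25.7603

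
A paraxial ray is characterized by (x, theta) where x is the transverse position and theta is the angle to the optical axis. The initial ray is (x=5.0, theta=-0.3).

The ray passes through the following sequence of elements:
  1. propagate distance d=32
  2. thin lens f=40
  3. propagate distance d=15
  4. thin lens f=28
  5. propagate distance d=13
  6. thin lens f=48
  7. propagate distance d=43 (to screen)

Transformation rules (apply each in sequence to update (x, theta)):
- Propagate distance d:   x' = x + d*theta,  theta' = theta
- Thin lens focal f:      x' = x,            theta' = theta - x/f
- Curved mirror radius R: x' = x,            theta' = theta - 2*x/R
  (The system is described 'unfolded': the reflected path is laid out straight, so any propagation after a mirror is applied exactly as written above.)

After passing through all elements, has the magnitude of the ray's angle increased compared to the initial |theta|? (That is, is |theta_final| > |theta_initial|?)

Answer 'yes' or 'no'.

Initial: x=5.0000 theta=-0.3000
After 1 (propagate distance d=32): x=-4.6000 theta=-0.3000
After 2 (thin lens f=40): x=-4.6000 theta=-0.1850
After 3 (propagate distance d=15): x=-7.3750 theta=-0.1850
After 4 (thin lens f=28): x=-7.3750 theta=439/5600 (≈0.0784)
After 5 (propagate distance d=13): x=-35593/5600 (≈-6.3559) theta=439/5600 (≈0.0784)
After 6 (thin lens f=48): x=-35593/5600 (≈-6.3559) theta=1619/7680 (≈0.2108)
After 7 (propagate distance d=43 (to screen)): x=728131/268800 (≈2.7088) theta=1619/7680 (≈0.2108)
|theta_initial|=0.3000 |theta_final|=1619/7680 (≈0.2108) -> not increased

Answer: no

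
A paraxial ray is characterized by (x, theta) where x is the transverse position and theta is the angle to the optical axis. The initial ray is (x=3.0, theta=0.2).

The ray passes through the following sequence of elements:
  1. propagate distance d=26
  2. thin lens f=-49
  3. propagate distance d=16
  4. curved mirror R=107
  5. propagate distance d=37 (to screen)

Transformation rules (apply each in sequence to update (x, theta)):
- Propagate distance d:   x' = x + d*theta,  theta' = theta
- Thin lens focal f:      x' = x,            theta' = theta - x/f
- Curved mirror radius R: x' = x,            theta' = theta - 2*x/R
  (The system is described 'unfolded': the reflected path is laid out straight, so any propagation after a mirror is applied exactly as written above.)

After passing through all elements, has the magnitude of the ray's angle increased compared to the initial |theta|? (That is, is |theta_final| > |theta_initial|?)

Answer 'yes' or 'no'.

Answer: no

Derivation:
Initial: x=3.0000 theta=0.2000
After 1 (propagate distance d=26): x=8.2000 theta=0.2000
After 2 (thin lens f=-49): x=8.2000 theta=18/49 (≈0.3673)
After 3 (propagate distance d=16): x=3449/245 (≈14.0776) theta=18/49 (≈0.3673)
After 4 (curved mirror R=107): x=3449/245 (≈14.0776) theta=2732/26215 (≈0.1042)
After 5 (propagate distance d=37 (to screen)): x=67161/3745 (≈17.9335) theta=2732/26215 (≈0.1042)
|theta_initial|=0.2000 |theta_final|=2732/26215 (≈0.1042) -> not increased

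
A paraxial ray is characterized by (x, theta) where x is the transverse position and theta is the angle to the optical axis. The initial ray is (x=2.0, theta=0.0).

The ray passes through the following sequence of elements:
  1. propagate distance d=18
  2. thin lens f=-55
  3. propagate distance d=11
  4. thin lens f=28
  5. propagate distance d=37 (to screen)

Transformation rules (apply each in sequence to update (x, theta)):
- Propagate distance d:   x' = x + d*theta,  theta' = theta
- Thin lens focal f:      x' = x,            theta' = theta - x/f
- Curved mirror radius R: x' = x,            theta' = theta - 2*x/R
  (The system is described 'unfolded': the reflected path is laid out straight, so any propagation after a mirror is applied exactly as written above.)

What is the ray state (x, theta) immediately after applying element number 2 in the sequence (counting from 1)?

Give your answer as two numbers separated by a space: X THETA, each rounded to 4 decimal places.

Initial: x=2.0000 theta=0.0000
After 1 (propagate distance d=18): x=2.0000 theta=0.0000
After 2 (thin lens f=-55): x=2.0000 theta=2/55 (≈0.0364)
Rounded to 4 decimal places: x = 2.0000, theta = 0.0364

Answer: 2.0000 0.0364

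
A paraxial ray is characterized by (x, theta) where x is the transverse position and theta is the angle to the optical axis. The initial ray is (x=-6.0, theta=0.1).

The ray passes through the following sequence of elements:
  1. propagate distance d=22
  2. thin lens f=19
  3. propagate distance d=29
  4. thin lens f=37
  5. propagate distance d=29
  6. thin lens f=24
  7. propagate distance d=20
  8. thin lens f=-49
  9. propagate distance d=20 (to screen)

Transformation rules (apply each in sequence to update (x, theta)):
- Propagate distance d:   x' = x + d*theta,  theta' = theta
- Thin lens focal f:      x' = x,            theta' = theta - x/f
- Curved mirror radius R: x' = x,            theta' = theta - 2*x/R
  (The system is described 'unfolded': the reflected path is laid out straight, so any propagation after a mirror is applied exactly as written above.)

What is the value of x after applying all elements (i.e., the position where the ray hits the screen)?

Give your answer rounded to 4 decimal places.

Answer: 2.2282

Derivation:
Initial: x=-6.0000 theta=0.1000
After 1 (propagate distance d=22): x=-3.8000 theta=0.1000
After 2 (thin lens f=19): x=-3.8000 theta=0.3000
After 3 (propagate distance d=29): x=4.9000 theta=0.3000
After 4 (thin lens f=37): x=4.9000 theta=31/185 (≈0.1676)
After 5 (propagate distance d=29): x=3611/370 (≈9.7595) theta=31/185 (≈0.1676)
After 6 (thin lens f=24): x=3611/370 (≈9.7595) theta=-2123/8880 (≈-0.2391)
After 7 (propagate distance d=20): x=11051/2220 (≈4.9779) theta=-2123/8880 (≈-0.2391)
After 8 (thin lens f=-49): x=11051/2220 (≈4.9779) theta=-19941/145040 (≈-0.1375)
After 9 (propagate distance d=20 (to screen)): x=60596/27195 (≈2.2282) theta=-19941/145040 (≈-0.1375)
Rounded to 4 decimal places: x = 2.2282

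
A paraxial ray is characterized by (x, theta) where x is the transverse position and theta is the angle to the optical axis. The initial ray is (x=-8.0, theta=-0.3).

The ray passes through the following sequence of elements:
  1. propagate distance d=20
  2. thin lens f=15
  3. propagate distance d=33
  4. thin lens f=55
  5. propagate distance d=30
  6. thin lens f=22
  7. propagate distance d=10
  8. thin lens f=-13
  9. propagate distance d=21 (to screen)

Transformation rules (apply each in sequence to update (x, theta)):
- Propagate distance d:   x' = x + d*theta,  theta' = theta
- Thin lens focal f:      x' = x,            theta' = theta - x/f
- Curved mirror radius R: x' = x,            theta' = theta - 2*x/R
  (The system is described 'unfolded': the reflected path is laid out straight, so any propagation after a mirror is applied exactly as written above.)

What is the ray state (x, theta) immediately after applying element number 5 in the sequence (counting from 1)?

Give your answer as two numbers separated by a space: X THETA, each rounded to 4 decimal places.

Initial: x=-8.0000 theta=-0.3000
After 1 (propagate distance d=20): x=-14.0000 theta=-0.3000
After 2 (thin lens f=15): x=-14.0000 theta=19/30 (≈0.6333)
After 3 (propagate distance d=33): x=6.9000 theta=19/30 (≈0.6333)
After 4 (thin lens f=55): x=6.9000 theta=419/825 (≈0.5079)
After 5 (propagate distance d=30): x=487/22 (≈22.1364) theta=419/825 (≈0.5079)
Rounded to 4 decimal places: x = 22.1364, theta = 0.5079

Answer: 22.1364 0.5079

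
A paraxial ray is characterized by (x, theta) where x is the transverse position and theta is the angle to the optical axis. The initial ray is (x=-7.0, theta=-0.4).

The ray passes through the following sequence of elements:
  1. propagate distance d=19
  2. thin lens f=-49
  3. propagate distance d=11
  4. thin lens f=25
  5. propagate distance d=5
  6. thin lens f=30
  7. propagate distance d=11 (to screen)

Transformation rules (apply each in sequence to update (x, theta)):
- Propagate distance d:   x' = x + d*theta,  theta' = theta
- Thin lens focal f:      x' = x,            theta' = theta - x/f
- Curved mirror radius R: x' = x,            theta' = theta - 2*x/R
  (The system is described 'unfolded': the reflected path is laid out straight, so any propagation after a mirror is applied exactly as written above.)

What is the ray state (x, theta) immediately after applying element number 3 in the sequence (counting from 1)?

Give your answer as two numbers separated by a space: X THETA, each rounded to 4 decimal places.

Answer: -22.2776 -0.6980

Derivation:
Initial: x=-7.0000 theta=-0.4000
After 1 (propagate distance d=19): x=-14.6000 theta=-0.4000
After 2 (thin lens f=-49): x=-14.6000 theta=-171/245 (≈-0.6980)
After 3 (propagate distance d=11): x=-5458/245 (≈-22.2776) theta=-171/245 (≈-0.6980)
Rounded to 4 decimal places: x = -22.2776, theta = -0.6980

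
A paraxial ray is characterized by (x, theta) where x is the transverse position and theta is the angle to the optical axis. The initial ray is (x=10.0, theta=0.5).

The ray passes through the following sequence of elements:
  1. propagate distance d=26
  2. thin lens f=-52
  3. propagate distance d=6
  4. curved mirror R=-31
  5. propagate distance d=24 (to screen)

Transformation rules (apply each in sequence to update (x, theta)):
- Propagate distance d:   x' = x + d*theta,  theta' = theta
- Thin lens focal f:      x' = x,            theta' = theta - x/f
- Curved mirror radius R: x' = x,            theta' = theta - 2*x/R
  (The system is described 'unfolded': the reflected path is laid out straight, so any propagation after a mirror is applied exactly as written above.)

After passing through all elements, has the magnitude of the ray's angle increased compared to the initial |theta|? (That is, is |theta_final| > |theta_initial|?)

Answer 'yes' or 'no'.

Answer: yes

Derivation:
Initial: x=10.0000 theta=0.5000
After 1 (propagate distance d=26): x=23.0000 theta=0.5000
After 2 (thin lens f=-52): x=23.0000 theta=49/52 (≈0.9423)
After 3 (propagate distance d=6): x=745/26 (≈28.6538) theta=49/52 (≈0.9423)
After 4 (curved mirror R=-31): x=745/26 (≈28.6538) theta=4499/1612 (≈2.7909)
After 5 (propagate distance d=24 (to screen)): x=77083/806 (≈95.6365) theta=4499/1612 (≈2.7909)
|theta_initial|=0.5000 |theta_final|=4499/1612 (≈2.7909) -> increased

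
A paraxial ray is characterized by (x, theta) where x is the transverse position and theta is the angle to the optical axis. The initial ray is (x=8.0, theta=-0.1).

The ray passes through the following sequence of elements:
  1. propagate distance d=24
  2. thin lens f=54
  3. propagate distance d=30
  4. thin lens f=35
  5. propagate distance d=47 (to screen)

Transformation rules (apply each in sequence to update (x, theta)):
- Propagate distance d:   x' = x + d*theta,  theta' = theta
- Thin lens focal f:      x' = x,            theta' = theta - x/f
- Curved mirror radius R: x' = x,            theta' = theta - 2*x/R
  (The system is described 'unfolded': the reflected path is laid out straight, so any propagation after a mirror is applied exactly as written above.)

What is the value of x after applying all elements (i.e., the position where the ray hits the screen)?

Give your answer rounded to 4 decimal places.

Answer: -9.3988

Derivation:
Initial: x=8.0000 theta=-0.1000
After 1 (propagate distance d=24): x=5.6000 theta=-0.1000
After 2 (thin lens f=54): x=5.6000 theta=-11/54 (≈-0.2037)
After 3 (propagate distance d=30): x=-23/45 (≈-0.5111) theta=-11/54 (≈-0.2037)
After 4 (thin lens f=35): x=-23/45 (≈-0.5111) theta=-1787/9450 (≈-0.1891)
After 5 (propagate distance d=47 (to screen)): x=-88819/9450 (≈-9.3988) theta=-1787/9450 (≈-0.1891)
Rounded to 4 decimal places: x = -9.3988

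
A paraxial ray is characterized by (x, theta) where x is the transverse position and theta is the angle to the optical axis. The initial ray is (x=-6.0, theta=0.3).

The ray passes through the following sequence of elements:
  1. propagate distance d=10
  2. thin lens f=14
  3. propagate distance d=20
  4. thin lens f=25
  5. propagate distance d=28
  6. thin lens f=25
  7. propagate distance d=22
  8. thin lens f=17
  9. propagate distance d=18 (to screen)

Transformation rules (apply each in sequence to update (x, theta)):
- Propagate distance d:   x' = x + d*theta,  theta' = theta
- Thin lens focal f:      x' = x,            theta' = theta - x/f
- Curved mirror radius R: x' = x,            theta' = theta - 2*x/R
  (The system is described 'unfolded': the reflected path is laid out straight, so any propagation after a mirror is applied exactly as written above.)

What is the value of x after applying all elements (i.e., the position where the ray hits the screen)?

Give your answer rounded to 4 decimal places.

Initial: x=-6.0000 theta=0.3000
After 1 (propagate distance d=10): x=-3.0000 theta=0.3000
After 2 (thin lens f=14): x=-3.0000 theta=18/35 (≈0.5143)
After 3 (propagate distance d=20): x=51/7 (≈7.2857) theta=18/35 (≈0.5143)
After 4 (thin lens f=25): x=51/7 (≈7.2857) theta=39/175 (≈0.2229)
After 5 (propagate distance d=28): x=2367/175 (≈13.5257) theta=39/175 (≈0.2229)
After 6 (thin lens f=25): x=2367/175 (≈13.5257) theta=-1392/4375 (≈-0.3182)
After 7 (propagate distance d=22): x=28551/4375 (≈6.5259) theta=-1392/4375 (≈-0.3182)
After 8 (thin lens f=17): x=28551/4375 (≈6.5259) theta=-10443/14875 (≈-0.7021)
After 9 (propagate distance d=18 (to screen)): x=-64929/10625 (≈-6.1110) theta=-10443/14875 (≈-0.7021)
Rounded to 4 decimal places: x = -6.1110

Answer: -6.1110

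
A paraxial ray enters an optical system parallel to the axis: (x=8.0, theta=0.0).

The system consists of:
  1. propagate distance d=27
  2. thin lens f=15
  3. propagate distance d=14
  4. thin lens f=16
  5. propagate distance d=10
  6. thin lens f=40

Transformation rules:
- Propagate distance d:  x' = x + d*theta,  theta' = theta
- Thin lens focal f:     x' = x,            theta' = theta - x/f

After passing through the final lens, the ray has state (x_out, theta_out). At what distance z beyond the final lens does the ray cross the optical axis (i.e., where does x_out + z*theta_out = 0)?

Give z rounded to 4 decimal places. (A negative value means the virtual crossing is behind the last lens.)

Initial: x=8.0000 theta=0.0000
After 1 (propagate distance d=27): x=8.0000 theta=0.0000
After 2 (thin lens f=15): x=8.0000 theta=-8/15 (≈-0.5333)
After 3 (propagate distance d=14): x=8/15 (≈0.5333) theta=-8/15 (≈-0.5333)
After 4 (thin lens f=16): x=8/15 (≈0.5333) theta=-17/30 (≈-0.5667)
After 5 (propagate distance d=10): x=-77/15 (≈-5.1333) theta=-17/30 (≈-0.5667)
After 6 (thin lens f=40): x=-77/15 (≈-5.1333) theta=-263/600 (≈-0.4383)
z_focus = -x_out/theta_out = -(-77/15)/(-263/600) = -3080/263 ≈ -11.7110
Rounded to 4 decimal places: z = -11.7110

Answer: -11.7110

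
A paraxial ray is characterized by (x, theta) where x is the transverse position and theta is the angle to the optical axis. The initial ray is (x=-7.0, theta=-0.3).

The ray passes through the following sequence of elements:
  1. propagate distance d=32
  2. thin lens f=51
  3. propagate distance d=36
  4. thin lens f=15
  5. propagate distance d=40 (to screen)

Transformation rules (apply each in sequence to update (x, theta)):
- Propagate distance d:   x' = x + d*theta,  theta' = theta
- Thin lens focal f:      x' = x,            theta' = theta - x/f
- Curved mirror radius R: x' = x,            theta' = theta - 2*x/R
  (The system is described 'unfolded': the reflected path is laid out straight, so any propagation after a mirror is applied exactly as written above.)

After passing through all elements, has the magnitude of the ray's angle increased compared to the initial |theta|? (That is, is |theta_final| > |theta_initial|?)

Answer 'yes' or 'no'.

Initial: x=-7.0000 theta=-0.3000
After 1 (propagate distance d=32): x=-16.6000 theta=-0.3000
After 2 (thin lens f=51): x=-16.6000 theta=13/510 (≈0.0255)
After 3 (propagate distance d=36): x=-1333/85 (≈-15.6824) theta=13/510 (≈0.0255)
After 4 (thin lens f=15): x=-1333/85 (≈-15.6824) theta=2731/2550 (≈1.0710)
After 5 (propagate distance d=40 (to screen)): x=1385/51 (≈27.1569) theta=2731/2550 (≈1.0710)
|theta_initial|=0.3000 |theta_final|=2731/2550 (≈1.0710) -> increased

Answer: yes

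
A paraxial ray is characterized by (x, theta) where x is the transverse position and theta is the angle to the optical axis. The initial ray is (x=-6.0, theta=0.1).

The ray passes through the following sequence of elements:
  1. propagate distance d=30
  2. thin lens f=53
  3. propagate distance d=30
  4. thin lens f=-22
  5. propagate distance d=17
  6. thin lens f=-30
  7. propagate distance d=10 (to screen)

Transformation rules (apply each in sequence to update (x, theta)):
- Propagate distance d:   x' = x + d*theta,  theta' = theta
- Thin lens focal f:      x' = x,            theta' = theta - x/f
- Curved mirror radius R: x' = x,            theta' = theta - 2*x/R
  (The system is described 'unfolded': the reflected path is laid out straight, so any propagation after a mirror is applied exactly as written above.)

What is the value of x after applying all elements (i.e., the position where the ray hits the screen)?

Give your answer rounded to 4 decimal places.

Answer: 9.9013

Derivation:
Initial: x=-6.0000 theta=0.1000
After 1 (propagate distance d=30): x=-3.0000 theta=0.1000
After 2 (thin lens f=53): x=-3.0000 theta=83/530 (≈0.1566)
After 3 (propagate distance d=30): x=90/53 (≈1.6981) theta=83/530 (≈0.1566)
After 4 (thin lens f=-22): x=90/53 (≈1.6981) theta=1363/5830 (≈0.2338)
After 5 (propagate distance d=17): x=33071/5830 (≈5.6726) theta=1363/5830 (≈0.2338)
After 6 (thin lens f=-30): x=33071/5830 (≈5.6726) theta=73961/174900 (≈0.4229)
After 7 (propagate distance d=10 (to screen)): x=86587/8745 (≈9.9013) theta=73961/174900 (≈0.4229)
Rounded to 4 decimal places: x = 9.9013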